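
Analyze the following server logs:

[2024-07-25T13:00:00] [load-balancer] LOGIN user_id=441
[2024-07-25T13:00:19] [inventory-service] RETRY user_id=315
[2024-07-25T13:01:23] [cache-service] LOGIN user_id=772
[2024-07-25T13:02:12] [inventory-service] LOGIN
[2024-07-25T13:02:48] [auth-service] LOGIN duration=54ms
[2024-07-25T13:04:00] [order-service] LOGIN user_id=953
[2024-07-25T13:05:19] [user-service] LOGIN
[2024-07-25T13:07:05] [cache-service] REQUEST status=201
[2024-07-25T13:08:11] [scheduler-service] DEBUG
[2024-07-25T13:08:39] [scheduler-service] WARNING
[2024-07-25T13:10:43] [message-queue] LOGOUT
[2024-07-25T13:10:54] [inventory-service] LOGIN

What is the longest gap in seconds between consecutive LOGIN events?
335

To find the longest gap:

1. Extract all LOGIN events in chronological order
2. Calculate time differences between consecutive events
3. Find the maximum difference
4. Longest gap: 335 seconds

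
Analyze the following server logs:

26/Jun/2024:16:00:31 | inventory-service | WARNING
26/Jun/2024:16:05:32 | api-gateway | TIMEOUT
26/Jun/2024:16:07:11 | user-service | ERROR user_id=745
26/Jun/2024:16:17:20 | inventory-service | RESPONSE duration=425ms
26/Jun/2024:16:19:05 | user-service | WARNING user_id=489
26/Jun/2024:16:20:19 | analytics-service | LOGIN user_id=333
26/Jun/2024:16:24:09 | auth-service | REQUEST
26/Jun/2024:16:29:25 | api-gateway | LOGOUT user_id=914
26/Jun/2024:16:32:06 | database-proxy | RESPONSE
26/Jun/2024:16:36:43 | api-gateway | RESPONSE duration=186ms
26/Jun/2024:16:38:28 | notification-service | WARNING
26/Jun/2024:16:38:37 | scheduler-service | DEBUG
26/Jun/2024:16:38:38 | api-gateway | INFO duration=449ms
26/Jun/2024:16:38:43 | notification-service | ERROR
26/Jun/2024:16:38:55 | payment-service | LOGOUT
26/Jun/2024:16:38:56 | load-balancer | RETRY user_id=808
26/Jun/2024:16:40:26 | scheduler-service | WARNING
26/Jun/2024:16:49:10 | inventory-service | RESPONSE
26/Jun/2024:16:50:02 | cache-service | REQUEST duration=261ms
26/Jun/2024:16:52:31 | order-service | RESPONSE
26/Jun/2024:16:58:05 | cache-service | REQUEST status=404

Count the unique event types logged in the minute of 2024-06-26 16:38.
6

To count unique event types:

1. Filter events in the minute starting at 2024-06-26 16:38
2. Extract event types from matching entries
3. Count unique types: 6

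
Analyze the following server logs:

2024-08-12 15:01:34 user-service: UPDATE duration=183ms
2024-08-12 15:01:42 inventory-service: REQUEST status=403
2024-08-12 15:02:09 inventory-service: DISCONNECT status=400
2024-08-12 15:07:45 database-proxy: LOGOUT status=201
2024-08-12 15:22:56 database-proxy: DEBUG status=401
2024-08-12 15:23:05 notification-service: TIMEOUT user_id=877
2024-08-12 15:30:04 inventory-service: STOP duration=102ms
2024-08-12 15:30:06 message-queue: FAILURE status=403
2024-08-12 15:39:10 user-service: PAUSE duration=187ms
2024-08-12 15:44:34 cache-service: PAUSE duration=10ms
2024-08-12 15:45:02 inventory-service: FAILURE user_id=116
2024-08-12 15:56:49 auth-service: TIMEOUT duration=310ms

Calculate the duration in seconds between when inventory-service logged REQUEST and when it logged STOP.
1702

To find the time between events:

1. Locate the first REQUEST event for inventory-service: 2024-08-12 15:01:42
2. Locate the first STOP event for inventory-service: 2024-08-12 15:30:04
3. Calculate the difference: 2024-08-12 15:30:04 - 2024-08-12 15:01:42 = 1702 seconds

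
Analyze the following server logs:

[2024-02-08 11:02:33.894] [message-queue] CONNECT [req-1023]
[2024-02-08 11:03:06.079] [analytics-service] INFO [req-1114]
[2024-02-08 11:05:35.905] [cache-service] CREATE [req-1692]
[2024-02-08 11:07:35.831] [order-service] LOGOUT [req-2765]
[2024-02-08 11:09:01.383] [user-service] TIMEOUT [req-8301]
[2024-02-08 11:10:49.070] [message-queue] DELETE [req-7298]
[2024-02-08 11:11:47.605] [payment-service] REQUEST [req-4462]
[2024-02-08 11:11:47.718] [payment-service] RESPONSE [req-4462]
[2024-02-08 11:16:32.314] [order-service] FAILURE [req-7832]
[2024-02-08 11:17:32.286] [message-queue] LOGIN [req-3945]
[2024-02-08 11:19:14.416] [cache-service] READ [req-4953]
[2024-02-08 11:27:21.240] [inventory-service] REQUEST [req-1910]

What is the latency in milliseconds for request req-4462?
113

To calculate latency:

1. Find REQUEST with id req-4462: 2024-02-08 11:11:47.605
2. Find RESPONSE with id req-4462: 2024-02-08 11:11:47.718
3. Latency: 2024-02-08 11:11:47.718 - 2024-02-08 11:11:47.605 = 113ms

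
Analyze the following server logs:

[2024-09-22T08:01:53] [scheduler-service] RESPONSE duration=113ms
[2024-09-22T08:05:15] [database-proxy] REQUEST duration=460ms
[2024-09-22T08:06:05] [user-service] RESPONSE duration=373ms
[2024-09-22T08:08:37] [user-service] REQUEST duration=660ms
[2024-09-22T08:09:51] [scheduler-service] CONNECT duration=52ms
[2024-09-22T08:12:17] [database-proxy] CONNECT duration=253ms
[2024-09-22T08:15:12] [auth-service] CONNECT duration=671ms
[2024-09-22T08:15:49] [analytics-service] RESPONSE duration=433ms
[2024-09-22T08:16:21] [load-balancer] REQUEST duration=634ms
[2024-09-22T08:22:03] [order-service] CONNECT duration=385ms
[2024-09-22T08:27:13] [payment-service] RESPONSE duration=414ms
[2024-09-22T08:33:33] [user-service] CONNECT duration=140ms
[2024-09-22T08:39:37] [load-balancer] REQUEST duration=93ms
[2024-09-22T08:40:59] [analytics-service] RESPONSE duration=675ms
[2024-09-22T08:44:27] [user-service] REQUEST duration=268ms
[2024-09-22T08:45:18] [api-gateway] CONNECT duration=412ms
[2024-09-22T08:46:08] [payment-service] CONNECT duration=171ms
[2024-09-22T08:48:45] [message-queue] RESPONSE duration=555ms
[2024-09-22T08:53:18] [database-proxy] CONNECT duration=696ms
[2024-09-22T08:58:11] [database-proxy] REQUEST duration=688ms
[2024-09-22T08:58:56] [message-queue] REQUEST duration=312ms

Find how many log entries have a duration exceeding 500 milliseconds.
7

To count timeouts:

1. Threshold: 500ms
2. Extract duration from each log entry
3. Count entries where duration > 500
4. Timeout count: 7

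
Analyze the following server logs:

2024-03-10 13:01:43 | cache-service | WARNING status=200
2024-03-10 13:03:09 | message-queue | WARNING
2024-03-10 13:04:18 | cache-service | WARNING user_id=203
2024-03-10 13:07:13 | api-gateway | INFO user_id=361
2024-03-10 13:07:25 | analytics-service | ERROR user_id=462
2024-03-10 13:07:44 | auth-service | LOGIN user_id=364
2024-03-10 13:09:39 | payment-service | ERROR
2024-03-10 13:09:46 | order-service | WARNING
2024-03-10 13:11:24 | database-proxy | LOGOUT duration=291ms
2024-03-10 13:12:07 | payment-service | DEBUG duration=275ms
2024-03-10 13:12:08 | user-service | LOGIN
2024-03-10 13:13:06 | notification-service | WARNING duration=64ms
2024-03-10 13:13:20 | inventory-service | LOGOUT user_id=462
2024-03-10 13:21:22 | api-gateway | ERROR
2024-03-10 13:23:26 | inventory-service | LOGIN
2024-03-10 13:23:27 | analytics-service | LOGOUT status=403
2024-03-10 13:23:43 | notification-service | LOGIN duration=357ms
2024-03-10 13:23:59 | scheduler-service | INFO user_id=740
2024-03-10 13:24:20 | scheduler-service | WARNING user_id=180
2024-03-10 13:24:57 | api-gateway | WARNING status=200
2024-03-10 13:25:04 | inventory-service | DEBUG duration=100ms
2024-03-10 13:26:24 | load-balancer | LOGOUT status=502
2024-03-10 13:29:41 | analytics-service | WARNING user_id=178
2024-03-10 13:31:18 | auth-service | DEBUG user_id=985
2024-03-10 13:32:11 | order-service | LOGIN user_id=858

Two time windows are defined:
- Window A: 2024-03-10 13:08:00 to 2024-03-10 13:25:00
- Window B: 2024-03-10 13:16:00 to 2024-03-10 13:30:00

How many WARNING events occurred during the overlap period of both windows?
2

To find overlap events:

1. Window A: 2024-03-10 13:08:00 to 2024-03-10 13:25:00
2. Window B: 2024-03-10 13:16:00 to 2024-03-10 13:30:00
3. Overlap period: 2024-03-10 13:16:00 to 2024-03-10 13:25:00
4. Count WARNING events in overlap: 2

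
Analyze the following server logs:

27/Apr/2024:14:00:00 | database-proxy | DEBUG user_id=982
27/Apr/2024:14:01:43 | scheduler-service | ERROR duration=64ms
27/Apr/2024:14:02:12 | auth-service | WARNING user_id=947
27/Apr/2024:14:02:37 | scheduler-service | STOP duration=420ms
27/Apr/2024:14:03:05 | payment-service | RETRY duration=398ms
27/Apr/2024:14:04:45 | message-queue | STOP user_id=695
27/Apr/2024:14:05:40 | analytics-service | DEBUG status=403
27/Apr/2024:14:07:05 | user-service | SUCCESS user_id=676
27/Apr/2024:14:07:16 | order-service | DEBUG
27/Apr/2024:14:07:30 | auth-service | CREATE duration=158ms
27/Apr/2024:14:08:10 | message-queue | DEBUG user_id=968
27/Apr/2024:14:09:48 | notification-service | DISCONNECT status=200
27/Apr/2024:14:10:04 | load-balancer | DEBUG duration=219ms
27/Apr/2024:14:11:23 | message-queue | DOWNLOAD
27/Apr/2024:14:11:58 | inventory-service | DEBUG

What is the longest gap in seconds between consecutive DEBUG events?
340

To find the longest gap:

1. Extract all DEBUG events in chronological order
2. Calculate time differences between consecutive events
3. Find the maximum difference
4. Longest gap: 340 seconds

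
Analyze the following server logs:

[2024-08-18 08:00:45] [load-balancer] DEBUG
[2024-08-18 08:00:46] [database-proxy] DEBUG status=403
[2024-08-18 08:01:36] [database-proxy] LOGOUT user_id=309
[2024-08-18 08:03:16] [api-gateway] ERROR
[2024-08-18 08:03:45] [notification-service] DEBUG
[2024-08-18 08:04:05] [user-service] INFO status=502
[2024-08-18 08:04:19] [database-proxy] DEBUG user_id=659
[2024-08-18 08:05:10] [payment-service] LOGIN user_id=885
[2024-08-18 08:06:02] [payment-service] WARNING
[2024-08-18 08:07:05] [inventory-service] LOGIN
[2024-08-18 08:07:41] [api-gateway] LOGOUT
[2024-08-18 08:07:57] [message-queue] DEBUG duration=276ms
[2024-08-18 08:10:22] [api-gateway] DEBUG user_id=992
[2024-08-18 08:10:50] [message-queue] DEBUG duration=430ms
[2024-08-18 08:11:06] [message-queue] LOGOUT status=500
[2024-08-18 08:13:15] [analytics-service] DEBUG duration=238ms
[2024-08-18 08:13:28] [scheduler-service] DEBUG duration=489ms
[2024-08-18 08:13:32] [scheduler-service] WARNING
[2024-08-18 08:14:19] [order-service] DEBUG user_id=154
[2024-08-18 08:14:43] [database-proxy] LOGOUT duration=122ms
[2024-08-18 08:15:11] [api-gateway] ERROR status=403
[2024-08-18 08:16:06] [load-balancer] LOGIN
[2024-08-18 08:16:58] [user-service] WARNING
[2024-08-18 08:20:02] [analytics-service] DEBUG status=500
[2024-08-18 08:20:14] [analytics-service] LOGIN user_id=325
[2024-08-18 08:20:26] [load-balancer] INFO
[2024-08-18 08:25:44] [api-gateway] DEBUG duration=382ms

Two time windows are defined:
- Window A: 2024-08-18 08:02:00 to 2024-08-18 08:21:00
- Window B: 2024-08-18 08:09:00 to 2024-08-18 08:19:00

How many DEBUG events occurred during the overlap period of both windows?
5

To find overlap events:

1. Window A: 2024-08-18 08:02:00 to 2024-08-18 08:21:00
2. Window B: 2024-08-18 08:09:00 to 2024-08-18 08:19:00
3. Overlap period: 2024-08-18 08:09:00 to 2024-08-18 08:19:00
4. Count DEBUG events in overlap: 5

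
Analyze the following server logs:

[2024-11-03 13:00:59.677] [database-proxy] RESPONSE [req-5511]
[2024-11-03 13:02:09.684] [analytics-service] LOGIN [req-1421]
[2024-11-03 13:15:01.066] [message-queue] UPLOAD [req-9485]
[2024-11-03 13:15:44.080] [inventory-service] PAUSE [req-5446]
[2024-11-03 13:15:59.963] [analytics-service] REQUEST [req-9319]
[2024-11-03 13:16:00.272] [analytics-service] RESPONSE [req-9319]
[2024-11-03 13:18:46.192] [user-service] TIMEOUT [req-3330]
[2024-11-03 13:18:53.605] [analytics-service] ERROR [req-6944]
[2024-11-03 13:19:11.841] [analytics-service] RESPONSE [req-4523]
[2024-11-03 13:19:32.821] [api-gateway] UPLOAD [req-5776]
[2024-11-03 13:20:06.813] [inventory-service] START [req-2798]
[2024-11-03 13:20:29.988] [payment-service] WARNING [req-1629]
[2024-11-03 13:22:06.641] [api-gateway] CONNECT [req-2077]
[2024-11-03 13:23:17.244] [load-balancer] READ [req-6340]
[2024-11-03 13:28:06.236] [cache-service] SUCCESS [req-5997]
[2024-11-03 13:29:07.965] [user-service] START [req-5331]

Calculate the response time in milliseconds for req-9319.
309

To calculate latency:

1. Find REQUEST with id req-9319: 2024-11-03 13:15:59.963
2. Find RESPONSE with id req-9319: 2024-11-03 13:16:00.272
3. Latency: 2024-11-03 13:16:00.272 - 2024-11-03 13:15:59.963 = 309ms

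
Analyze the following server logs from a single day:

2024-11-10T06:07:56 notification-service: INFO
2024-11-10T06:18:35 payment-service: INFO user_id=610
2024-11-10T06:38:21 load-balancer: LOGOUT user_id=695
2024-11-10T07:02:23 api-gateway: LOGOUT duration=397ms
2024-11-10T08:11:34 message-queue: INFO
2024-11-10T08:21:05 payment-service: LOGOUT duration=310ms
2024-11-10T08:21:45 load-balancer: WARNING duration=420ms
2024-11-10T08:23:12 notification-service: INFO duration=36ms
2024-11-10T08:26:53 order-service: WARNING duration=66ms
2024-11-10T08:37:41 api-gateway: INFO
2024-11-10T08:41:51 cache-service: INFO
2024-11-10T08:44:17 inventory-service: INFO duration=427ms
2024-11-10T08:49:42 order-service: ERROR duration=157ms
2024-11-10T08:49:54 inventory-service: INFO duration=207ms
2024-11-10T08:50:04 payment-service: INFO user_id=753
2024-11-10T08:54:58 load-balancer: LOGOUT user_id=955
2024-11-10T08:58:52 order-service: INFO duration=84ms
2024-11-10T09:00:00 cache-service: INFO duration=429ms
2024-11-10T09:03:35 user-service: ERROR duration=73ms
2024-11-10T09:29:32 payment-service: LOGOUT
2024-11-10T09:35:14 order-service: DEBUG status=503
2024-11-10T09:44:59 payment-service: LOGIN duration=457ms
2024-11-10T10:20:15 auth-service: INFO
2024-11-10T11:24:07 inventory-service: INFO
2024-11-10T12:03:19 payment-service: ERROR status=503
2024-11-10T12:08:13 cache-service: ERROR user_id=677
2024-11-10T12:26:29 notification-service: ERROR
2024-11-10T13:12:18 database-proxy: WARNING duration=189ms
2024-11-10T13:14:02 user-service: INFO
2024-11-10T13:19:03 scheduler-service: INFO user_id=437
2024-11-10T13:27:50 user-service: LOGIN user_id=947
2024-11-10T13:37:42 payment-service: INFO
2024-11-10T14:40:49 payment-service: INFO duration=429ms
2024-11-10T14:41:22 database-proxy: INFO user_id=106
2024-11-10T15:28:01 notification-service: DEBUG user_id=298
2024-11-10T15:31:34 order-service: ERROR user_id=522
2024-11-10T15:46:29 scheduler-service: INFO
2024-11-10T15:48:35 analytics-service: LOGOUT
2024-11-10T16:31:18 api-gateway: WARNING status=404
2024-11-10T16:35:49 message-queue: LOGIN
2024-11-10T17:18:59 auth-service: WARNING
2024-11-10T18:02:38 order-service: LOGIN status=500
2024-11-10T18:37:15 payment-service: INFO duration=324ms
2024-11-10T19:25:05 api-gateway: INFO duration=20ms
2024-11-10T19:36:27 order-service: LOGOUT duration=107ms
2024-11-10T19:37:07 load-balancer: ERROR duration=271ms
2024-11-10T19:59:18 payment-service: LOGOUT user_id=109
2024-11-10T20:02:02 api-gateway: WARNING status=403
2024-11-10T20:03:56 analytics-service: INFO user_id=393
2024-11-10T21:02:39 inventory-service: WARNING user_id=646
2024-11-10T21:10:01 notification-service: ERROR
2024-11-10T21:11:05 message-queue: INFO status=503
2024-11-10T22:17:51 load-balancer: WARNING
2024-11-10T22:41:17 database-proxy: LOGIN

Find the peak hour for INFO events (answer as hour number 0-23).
8

To find the peak hour:

1. Group all INFO events by hour
2. Count events in each hour
3. Find hour with maximum count
4. Peak hour: 8 (with 8 events)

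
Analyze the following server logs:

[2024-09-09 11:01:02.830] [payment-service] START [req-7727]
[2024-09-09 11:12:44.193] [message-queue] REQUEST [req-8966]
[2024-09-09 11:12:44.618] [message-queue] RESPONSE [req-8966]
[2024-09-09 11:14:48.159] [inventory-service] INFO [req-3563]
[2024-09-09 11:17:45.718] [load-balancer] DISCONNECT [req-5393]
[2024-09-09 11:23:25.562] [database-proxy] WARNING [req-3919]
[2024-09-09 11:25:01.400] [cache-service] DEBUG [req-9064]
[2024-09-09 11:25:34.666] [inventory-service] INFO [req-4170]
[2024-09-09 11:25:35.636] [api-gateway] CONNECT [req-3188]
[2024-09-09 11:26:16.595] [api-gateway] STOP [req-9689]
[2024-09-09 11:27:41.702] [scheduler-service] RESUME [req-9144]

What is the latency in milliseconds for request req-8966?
425

To calculate latency:

1. Find REQUEST with id req-8966: 2024-09-09 11:12:44.193
2. Find RESPONSE with id req-8966: 2024-09-09 11:12:44.618
3. Latency: 2024-09-09 11:12:44.618 - 2024-09-09 11:12:44.193 = 425ms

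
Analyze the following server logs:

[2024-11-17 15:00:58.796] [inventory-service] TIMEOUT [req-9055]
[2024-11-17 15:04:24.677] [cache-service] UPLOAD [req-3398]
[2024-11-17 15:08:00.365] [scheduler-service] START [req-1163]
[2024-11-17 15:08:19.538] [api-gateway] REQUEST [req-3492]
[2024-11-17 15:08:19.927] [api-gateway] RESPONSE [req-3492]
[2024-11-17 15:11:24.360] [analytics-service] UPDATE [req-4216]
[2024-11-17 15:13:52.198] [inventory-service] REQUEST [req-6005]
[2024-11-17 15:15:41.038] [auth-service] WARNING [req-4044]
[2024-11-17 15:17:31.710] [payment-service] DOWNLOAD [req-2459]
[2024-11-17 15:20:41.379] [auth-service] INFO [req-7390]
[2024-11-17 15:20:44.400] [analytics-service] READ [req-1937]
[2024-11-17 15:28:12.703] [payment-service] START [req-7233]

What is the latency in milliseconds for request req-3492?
389

To calculate latency:

1. Find REQUEST with id req-3492: 2024-11-17 15:08:19.538
2. Find RESPONSE with id req-3492: 2024-11-17 15:08:19.927
3. Latency: 2024-11-17 15:08:19.927 - 2024-11-17 15:08:19.538 = 389ms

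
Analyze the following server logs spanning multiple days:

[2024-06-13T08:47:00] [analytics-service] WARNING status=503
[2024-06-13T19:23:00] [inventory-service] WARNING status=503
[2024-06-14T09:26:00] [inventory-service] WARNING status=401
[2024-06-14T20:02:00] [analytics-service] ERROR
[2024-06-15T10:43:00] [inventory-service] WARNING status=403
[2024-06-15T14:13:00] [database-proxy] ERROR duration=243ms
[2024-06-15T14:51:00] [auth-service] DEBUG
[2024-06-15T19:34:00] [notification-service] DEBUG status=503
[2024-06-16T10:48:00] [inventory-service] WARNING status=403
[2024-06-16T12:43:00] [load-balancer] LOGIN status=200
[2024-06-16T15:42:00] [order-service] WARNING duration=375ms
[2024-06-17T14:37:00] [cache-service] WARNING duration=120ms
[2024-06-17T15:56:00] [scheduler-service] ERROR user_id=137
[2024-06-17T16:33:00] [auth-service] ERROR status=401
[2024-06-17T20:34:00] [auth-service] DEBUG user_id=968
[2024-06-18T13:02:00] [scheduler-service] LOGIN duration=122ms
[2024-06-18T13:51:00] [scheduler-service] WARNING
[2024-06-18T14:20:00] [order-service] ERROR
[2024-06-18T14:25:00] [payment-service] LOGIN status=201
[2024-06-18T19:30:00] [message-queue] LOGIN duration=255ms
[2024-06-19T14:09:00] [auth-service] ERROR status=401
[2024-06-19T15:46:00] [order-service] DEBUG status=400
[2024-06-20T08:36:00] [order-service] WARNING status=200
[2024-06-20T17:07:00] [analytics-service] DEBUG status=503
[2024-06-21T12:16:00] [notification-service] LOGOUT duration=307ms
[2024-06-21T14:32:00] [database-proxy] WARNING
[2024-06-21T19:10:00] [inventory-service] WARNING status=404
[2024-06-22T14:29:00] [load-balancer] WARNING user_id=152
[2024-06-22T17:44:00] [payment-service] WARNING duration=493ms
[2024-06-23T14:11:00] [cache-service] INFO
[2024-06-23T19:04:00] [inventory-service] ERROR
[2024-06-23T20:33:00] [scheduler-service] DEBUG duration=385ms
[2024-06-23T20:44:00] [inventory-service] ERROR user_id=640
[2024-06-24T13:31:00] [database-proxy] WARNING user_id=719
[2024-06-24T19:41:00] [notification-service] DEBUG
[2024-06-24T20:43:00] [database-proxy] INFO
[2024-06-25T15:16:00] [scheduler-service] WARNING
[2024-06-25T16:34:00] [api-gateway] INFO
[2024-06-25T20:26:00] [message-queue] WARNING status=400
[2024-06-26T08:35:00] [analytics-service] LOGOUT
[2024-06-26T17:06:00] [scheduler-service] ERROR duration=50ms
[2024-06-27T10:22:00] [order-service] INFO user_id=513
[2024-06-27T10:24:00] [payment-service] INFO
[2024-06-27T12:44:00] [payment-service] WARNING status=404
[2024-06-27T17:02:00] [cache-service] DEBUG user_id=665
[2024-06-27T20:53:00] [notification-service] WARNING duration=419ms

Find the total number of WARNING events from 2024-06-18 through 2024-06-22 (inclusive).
6

To filter by date range:

1. Date range: 2024-06-18 through 2024-06-22, both dates inclusive
2. Filter for WARNING events whose date falls in this range
3. Count matching events: 6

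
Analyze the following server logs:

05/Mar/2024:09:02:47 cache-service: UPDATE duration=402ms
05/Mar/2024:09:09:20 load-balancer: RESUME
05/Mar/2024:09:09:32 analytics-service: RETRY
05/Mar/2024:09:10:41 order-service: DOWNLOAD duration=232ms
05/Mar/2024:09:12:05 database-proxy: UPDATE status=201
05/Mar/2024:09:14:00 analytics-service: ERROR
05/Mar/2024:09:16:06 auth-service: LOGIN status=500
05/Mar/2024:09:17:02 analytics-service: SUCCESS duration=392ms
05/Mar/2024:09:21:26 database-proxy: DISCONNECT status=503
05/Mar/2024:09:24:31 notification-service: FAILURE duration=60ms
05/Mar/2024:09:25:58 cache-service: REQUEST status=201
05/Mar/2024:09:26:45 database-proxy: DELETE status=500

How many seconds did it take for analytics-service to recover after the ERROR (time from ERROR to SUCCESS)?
182

To calculate recovery time:

1. Find ERROR event for analytics-service: 05/Mar/2024:09:14:00
2. Find next SUCCESS event for analytics-service: 05/Mar/2024:09:17:02
3. Recovery time: 05/Mar/2024:09:17:02 - 05/Mar/2024:09:14:00 = 182 seconds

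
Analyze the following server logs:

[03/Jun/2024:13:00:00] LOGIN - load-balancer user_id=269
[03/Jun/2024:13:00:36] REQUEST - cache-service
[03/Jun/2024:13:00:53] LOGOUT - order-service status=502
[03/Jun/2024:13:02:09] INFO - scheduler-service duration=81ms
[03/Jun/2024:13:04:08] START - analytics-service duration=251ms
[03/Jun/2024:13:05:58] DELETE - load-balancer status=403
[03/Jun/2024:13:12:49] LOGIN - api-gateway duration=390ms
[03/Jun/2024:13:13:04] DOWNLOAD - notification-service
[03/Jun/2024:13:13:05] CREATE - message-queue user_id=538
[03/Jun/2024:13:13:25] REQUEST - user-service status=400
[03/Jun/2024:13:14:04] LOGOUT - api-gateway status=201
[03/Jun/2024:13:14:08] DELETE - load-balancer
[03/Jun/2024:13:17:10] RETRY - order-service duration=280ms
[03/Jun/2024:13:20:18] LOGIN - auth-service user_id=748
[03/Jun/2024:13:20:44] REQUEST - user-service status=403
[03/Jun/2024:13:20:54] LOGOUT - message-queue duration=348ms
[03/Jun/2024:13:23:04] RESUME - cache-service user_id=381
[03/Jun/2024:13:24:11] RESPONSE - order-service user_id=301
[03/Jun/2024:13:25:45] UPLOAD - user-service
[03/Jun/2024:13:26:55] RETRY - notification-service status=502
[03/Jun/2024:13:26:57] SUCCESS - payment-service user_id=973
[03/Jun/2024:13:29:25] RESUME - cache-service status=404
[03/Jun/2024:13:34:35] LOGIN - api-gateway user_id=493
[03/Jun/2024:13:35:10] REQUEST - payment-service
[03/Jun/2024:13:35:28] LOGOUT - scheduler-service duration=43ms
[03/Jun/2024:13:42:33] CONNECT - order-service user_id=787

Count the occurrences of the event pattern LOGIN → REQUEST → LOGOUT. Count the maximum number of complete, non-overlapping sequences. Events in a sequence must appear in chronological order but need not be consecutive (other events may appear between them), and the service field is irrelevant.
4

To count sequences:

1. Look for pattern: LOGIN → REQUEST → LOGOUT
2. Greedily scan the log in chronological order, matching each sequence element in turn (ignoring service)
3. Each time the full pattern completes, increment the count and restart matching from the next event
4. Complete non-overlapping sequences found: 4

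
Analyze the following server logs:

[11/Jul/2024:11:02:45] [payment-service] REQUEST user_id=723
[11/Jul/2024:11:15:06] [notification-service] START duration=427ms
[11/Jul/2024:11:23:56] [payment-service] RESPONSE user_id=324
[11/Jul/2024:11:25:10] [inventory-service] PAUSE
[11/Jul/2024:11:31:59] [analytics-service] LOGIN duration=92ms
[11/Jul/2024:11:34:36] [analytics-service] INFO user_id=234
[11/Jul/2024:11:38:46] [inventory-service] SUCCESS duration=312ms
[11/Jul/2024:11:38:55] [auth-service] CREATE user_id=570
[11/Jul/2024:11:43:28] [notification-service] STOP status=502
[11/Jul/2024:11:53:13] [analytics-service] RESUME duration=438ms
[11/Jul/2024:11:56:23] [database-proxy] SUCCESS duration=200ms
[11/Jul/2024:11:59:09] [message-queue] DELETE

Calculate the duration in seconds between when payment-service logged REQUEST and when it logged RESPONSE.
1271

To find the time between events:

1. Locate the first REQUEST event for payment-service: 11/Jul/2024:11:02:45
2. Locate the first RESPONSE event for payment-service: 11/Jul/2024:11:23:56
3. Calculate the difference: 11/Jul/2024:11:23:56 - 11/Jul/2024:11:02:45 = 1271 seconds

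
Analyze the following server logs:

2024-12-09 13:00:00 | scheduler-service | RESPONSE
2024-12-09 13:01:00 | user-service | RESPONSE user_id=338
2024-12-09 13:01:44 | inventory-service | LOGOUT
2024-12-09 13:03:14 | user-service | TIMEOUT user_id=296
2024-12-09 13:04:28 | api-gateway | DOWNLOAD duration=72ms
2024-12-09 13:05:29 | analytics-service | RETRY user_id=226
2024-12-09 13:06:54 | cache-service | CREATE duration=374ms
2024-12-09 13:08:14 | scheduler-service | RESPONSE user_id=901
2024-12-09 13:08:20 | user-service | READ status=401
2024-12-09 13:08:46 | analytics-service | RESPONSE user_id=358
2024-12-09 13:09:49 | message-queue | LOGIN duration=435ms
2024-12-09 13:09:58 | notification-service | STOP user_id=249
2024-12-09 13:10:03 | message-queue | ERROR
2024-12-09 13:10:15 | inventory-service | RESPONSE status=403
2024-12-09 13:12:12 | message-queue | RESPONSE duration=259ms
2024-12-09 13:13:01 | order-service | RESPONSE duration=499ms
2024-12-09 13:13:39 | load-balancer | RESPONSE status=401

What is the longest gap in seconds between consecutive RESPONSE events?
434

To find the longest gap:

1. Extract all RESPONSE events in chronological order
2. Calculate time differences between consecutive events
3. Find the maximum difference
4. Longest gap: 434 seconds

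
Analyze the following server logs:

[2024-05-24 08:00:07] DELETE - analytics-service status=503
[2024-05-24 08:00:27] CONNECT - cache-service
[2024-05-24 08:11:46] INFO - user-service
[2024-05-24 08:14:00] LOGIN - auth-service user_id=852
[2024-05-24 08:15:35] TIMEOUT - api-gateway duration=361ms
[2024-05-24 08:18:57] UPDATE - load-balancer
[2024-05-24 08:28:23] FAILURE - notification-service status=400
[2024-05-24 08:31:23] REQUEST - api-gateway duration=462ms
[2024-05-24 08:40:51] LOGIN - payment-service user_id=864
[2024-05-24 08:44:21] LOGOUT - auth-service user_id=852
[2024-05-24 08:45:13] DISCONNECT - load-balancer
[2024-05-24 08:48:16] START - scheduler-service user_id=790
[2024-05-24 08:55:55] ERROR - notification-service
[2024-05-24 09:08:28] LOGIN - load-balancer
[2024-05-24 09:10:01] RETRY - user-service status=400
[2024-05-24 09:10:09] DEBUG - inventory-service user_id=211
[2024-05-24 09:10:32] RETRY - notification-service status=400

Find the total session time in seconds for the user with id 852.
1821

To calculate session duration:

1. Find LOGIN event for user_id=852: 2024-05-24 08:14:00
2. Find LOGOUT event for user_id=852: 2024-05-24 08:44:21
3. Session duration: 2024-05-24 08:44:21 - 2024-05-24 08:14:00 = 1821 seconds (30 minutes)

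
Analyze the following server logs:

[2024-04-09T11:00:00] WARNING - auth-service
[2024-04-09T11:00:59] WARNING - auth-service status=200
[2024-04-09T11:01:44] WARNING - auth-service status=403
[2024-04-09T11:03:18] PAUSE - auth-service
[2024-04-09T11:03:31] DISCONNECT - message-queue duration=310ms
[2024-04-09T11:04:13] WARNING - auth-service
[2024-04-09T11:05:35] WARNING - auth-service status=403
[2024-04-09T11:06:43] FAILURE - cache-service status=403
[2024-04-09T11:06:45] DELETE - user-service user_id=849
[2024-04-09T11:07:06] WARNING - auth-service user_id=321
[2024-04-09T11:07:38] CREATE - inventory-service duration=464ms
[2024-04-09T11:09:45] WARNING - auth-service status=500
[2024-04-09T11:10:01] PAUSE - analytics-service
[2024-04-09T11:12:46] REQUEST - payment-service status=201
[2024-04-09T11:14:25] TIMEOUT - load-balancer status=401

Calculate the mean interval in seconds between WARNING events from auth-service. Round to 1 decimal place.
97.5

To calculate average interval:

1. Find all WARNING events for auth-service in order
2. Calculate time gaps between consecutive events
3. Compute mean of gaps: 585 / 6 = 97.5 seconds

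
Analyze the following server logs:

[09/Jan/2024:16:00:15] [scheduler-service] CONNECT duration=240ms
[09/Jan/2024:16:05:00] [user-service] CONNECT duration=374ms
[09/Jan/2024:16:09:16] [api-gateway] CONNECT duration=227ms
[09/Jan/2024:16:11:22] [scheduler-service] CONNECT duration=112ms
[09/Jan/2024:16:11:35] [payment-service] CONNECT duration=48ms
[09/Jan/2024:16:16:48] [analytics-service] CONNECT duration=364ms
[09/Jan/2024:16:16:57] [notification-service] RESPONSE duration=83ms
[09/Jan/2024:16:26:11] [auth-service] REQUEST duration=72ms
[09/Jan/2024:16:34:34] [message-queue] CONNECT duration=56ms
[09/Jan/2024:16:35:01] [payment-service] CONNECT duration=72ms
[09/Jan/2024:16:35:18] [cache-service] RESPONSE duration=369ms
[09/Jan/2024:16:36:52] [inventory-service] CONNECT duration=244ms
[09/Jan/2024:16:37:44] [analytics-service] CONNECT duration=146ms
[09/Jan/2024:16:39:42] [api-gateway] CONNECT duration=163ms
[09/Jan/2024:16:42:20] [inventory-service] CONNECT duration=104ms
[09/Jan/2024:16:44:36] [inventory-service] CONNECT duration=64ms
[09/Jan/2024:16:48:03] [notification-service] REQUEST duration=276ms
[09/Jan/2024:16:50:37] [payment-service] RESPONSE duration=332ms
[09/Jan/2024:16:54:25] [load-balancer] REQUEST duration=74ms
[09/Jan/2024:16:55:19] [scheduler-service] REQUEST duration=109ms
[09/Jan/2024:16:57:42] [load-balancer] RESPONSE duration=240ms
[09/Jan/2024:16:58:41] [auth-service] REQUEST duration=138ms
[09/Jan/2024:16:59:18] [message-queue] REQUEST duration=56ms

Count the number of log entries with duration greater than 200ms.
9

To count timeouts:

1. Threshold: 200ms
2. Extract duration from each log entry
3. Count entries where duration > 200
4. Timeout count: 9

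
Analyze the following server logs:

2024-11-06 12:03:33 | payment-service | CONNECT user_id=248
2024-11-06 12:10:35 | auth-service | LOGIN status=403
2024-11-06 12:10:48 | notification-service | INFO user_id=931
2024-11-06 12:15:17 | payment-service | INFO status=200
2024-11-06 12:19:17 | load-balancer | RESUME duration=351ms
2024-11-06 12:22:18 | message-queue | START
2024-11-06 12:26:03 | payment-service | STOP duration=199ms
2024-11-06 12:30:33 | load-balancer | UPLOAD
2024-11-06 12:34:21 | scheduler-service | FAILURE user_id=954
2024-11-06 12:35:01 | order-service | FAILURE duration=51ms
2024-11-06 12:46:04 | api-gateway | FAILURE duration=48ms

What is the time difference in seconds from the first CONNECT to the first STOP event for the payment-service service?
1350

To find the time between events:

1. Locate the first CONNECT event for payment-service: 2024-11-06 12:03:33
2. Locate the first STOP event for payment-service: 2024-11-06 12:26:03
3. Calculate the difference: 2024-11-06 12:26:03 - 2024-11-06 12:03:33 = 1350 seconds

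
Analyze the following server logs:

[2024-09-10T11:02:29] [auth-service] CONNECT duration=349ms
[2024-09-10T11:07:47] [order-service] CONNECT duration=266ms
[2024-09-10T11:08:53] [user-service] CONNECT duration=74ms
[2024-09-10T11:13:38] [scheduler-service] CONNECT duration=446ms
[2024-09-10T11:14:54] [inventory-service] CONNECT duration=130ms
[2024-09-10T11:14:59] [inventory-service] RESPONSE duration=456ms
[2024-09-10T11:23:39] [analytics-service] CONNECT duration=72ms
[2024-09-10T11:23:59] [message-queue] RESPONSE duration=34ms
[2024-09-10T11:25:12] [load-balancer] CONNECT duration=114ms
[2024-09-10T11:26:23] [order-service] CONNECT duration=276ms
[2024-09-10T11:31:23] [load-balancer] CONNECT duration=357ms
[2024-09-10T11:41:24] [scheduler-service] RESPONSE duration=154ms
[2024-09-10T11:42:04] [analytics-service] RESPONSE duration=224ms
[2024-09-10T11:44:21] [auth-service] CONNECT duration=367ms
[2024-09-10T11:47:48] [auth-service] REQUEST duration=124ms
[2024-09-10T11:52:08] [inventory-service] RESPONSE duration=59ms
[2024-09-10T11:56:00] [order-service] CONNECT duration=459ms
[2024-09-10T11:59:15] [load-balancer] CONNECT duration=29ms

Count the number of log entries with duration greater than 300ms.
6

To count timeouts:

1. Threshold: 300ms
2. Extract duration from each log entry
3. Count entries where duration > 300
4. Timeout count: 6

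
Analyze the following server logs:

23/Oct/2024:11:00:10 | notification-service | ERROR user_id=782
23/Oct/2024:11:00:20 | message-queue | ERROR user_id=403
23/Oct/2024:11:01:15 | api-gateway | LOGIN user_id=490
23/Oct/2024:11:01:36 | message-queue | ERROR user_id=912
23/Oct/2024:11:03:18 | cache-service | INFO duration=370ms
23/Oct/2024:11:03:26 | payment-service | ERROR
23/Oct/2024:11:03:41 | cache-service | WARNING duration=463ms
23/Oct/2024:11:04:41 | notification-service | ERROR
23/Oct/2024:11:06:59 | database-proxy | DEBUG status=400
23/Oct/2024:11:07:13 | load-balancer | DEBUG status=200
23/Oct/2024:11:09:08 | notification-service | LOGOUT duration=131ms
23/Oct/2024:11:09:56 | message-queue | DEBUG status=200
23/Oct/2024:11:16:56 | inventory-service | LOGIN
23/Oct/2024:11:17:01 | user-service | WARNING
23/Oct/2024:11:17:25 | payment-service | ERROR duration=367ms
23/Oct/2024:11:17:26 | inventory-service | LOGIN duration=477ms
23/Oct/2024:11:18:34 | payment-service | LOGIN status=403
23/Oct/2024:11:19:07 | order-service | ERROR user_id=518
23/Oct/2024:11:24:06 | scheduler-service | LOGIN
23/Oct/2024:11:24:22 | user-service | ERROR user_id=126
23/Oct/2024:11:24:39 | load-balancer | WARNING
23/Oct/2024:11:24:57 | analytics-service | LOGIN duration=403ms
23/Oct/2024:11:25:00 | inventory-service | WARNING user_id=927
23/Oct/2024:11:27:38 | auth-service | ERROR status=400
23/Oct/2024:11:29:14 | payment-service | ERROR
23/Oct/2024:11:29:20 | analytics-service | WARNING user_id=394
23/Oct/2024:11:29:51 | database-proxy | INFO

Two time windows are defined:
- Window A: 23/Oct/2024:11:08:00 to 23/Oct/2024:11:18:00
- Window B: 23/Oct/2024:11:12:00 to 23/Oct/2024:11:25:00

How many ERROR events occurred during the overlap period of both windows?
1

To find overlap events:

1. Window A: 23/Oct/2024:11:08:00 to 23/Oct/2024:11:18:00
2. Window B: 23/Oct/2024:11:12:00 to 23/Oct/2024:11:25:00
3. Overlap period: 23/Oct/2024:11:12:00 to 23/Oct/2024:11:18:00
4. Count ERROR events in overlap: 1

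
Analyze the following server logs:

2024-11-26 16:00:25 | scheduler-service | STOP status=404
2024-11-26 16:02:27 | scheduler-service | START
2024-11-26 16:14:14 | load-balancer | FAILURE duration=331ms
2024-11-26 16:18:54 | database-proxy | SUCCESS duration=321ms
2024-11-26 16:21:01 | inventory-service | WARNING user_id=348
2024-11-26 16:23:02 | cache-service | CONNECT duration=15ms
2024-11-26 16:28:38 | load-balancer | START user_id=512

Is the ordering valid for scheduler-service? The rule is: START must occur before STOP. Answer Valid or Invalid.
Invalid

To validate ordering:

1. Required order: START → STOP
2. Rule: START must occur before STOP
3. Check actual order of events for scheduler-service
4. Result: Invalid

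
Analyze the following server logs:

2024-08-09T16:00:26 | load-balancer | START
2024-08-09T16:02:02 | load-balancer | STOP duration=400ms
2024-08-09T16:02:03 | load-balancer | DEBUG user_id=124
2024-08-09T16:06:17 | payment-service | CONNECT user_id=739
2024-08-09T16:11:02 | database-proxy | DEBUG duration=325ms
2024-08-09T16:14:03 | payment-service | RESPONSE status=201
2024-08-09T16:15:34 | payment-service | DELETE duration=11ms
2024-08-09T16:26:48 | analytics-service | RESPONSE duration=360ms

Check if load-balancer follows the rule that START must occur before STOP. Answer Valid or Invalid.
Valid

To validate ordering:

1. Required order: START → STOP
2. Rule: START must occur before STOP
3. Check actual order of events for load-balancer
4. Result: Valid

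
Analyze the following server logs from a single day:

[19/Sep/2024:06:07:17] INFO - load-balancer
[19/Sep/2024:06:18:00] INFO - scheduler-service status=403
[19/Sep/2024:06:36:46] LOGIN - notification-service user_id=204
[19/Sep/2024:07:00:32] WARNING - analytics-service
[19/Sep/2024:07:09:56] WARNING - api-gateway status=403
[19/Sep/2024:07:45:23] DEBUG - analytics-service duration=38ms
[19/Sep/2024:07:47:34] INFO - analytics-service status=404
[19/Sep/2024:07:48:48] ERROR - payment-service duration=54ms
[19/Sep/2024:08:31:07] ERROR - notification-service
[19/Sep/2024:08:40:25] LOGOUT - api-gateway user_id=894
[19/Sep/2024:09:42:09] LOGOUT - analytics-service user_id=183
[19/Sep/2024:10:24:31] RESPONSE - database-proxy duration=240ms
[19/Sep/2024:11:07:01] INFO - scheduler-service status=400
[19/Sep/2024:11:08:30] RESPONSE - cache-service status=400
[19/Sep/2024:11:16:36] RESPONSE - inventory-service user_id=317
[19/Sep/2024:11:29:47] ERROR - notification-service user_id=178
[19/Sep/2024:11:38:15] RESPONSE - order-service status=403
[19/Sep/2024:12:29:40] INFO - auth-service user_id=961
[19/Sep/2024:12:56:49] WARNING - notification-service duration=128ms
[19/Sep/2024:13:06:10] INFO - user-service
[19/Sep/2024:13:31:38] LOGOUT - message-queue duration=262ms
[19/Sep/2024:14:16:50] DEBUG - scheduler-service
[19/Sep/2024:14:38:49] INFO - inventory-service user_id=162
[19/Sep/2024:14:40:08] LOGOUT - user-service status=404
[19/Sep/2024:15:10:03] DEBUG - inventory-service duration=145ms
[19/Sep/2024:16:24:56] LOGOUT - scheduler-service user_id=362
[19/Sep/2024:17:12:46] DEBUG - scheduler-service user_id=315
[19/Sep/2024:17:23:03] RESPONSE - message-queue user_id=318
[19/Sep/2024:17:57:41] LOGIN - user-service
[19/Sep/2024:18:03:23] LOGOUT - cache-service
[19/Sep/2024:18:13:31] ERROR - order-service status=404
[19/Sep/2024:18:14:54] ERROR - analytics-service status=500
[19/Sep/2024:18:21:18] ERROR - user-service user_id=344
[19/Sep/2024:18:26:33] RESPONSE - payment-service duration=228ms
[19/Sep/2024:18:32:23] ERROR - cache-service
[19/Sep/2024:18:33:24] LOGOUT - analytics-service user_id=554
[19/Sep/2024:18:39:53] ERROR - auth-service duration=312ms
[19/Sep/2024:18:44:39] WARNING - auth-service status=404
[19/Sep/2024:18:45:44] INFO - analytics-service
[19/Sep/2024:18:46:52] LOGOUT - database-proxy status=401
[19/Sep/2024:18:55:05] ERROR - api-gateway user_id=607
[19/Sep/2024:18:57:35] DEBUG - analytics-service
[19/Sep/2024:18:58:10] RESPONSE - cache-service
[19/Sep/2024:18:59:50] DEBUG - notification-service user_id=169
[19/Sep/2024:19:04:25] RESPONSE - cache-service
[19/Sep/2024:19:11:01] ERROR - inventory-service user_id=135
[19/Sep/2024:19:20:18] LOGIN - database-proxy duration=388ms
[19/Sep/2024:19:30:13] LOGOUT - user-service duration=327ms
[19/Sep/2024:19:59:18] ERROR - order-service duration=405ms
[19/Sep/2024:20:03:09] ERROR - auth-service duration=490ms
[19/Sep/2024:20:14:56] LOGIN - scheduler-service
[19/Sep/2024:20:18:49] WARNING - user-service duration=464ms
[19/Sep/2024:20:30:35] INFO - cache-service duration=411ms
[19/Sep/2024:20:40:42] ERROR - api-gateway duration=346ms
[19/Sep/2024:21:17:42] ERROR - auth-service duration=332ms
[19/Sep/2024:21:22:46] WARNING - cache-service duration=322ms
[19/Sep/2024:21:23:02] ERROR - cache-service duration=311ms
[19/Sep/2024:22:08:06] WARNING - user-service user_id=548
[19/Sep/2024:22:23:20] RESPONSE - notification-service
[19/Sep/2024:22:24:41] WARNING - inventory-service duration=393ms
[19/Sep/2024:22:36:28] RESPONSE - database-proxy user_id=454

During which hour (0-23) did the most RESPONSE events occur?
11

To find the peak hour:

1. Group all RESPONSE events by hour
2. Count events in each hour
3. Find hour with maximum count
4. Peak hour: 11 (with 3 events)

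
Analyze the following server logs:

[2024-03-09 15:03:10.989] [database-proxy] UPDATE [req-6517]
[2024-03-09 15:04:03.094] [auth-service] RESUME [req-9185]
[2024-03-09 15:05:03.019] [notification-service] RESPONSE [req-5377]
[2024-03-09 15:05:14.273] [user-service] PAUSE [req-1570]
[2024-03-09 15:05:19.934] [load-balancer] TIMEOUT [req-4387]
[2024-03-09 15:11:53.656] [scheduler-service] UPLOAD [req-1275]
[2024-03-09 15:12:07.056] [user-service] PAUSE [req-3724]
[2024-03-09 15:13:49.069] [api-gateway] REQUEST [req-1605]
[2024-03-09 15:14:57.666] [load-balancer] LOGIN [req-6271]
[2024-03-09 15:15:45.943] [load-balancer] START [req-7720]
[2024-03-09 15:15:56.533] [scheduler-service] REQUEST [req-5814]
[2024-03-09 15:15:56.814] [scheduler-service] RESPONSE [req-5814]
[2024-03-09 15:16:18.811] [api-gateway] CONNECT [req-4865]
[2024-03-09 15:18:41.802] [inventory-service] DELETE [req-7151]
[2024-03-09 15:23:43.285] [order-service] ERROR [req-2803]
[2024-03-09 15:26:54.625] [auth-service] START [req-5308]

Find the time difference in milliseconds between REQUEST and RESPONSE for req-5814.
281

To calculate latency:

1. Find REQUEST with id req-5814: 2024-03-09 15:15:56.533
2. Find RESPONSE with id req-5814: 2024-03-09 15:15:56.814
3. Latency: 2024-03-09 15:15:56.814 - 2024-03-09 15:15:56.533 = 281ms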